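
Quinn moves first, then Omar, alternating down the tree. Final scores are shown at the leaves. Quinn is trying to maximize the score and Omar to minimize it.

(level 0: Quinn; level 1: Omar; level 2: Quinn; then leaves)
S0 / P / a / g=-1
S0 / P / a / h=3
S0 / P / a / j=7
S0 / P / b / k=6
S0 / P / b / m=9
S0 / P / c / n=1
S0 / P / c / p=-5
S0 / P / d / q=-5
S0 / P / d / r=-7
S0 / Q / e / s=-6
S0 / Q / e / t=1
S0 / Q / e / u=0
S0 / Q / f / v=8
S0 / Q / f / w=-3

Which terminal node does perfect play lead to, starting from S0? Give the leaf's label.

t

a (Quinn): max(-1, 3, 7) = 7
b (Quinn): max(6, 9) = 9
c (Quinn): max(1, -5) = 1
d (Quinn): max(-5, -7) = -5
P (Omar): min(7, 9, 1, -5) = -5
e (Quinn): max(-6, 1, 0) = 1
f (Quinn): max(8, -3) = 8
Q (Omar): min(1, 8) = 1
S0 (Quinn): max(-5, 1) = 1
At S0, Quinn picks Q (highest: 1).
At Q, Omar picks e (lowest: 1).
At e, Quinn picks t (highest: 1).
Terminal value 1.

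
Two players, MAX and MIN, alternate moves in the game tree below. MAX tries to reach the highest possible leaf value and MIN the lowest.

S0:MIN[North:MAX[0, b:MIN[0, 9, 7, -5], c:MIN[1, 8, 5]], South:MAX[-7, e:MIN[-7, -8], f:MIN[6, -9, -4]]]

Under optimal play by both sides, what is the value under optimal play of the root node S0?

b (MIN): min(0, 9, 7, -5) = -5
c (MIN): min(1, 8, 5) = 1
North (MAX): max(0, -5, 1) = 1
e (MIN): min(-7, -8) = -8
f (MIN): min(6, -9, -4) = -9
South (MAX): max(-7, -8, -9) = -7
S0 (MIN): min(1, -7) = -7

-7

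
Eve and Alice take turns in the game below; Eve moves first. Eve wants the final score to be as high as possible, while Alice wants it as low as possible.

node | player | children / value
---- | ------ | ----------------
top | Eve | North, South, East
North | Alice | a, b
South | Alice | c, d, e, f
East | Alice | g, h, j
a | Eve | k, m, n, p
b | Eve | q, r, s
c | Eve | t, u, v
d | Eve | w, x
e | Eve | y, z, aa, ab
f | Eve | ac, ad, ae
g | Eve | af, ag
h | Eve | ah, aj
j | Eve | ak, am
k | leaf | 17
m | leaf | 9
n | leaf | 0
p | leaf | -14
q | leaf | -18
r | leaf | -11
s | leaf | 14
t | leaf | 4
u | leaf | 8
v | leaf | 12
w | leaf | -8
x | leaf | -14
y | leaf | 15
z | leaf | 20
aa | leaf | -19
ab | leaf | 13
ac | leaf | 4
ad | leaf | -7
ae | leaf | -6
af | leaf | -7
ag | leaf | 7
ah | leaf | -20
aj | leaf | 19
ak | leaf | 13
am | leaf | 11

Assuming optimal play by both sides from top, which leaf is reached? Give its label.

a (Eve): max(17, 9, 0, -14) = 17
b (Eve): max(-18, -11, 14) = 14
North (Alice): min(17, 14) = 14
c (Eve): max(4, 8, 12) = 12
d (Eve): max(-8, -14) = -8
e (Eve): max(15, 20, -19, 13) = 20
f (Eve): max(4, -7, -6) = 4
South (Alice): min(12, -8, 20, 4) = -8
g (Eve): max(-7, 7) = 7
h (Eve): max(-20, 19) = 19
j (Eve): max(13, 11) = 13
East (Alice): min(7, 19, 13) = 7
top (Eve): max(14, -8, 7) = 14
At top, Eve picks North (highest: 14).
At North, Alice picks b (lowest: 14).
At b, Eve picks s (highest: 14).
Terminal value 14.

s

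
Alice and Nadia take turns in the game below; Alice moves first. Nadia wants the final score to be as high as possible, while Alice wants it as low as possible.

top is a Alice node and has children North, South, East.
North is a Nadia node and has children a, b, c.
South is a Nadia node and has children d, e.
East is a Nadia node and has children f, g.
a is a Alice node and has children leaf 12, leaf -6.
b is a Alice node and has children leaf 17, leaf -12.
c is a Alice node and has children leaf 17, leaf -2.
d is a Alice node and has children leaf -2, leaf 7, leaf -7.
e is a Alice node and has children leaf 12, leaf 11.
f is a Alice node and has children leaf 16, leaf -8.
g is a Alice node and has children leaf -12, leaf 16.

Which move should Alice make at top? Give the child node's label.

a (Alice): min(12, -6) = -6
b (Alice): min(17, -12) = -12
c (Alice): min(17, -2) = -2
North (Nadia): max(-6, -12, -2) = -2
d (Alice): min(-2, 7, -7) = -7
e (Alice): min(12, 11) = 11
South (Nadia): max(-7, 11) = 11
f (Alice): min(16, -8) = -8
g (Alice): min(-12, 16) = -12
East (Nadia): max(-8, -12) = -8
top (Alice): min(-2, 11, -8) = -8
Alice at top wants the lowest of {North=-2, South=11, East=-8}, so chooses East.

East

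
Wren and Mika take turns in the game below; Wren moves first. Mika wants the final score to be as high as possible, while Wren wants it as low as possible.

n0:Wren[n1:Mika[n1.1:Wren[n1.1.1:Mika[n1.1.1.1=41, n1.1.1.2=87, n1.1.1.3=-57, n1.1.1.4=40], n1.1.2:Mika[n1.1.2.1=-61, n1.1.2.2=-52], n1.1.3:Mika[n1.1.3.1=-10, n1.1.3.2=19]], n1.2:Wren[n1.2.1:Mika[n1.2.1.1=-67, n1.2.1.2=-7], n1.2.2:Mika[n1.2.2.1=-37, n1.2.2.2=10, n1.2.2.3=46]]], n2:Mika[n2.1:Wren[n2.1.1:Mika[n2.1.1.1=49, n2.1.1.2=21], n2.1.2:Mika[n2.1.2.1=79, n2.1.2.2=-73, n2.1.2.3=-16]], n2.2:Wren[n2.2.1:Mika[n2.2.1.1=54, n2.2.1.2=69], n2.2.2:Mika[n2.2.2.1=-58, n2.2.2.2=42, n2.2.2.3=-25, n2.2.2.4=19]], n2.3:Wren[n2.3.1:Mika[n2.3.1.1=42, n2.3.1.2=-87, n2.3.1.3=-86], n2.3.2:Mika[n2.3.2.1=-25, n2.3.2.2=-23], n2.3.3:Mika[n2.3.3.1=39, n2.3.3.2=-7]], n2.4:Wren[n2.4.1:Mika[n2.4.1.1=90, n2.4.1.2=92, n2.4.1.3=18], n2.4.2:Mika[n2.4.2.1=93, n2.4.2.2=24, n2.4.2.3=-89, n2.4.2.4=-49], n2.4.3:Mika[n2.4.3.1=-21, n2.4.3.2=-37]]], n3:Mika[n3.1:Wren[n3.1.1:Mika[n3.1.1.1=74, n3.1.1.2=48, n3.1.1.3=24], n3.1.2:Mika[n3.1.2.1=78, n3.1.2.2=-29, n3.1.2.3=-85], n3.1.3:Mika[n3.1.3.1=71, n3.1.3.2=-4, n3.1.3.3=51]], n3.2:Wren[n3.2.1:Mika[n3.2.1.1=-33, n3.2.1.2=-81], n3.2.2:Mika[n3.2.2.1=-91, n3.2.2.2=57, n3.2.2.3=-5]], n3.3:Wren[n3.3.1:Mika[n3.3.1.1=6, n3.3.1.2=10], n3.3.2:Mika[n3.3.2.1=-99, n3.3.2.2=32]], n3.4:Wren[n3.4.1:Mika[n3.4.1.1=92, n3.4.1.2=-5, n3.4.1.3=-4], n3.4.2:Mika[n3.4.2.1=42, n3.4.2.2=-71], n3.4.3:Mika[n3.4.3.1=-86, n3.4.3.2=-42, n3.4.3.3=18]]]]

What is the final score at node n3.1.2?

n3.1.2 (Mika): max(78, -29, -85) = 78

78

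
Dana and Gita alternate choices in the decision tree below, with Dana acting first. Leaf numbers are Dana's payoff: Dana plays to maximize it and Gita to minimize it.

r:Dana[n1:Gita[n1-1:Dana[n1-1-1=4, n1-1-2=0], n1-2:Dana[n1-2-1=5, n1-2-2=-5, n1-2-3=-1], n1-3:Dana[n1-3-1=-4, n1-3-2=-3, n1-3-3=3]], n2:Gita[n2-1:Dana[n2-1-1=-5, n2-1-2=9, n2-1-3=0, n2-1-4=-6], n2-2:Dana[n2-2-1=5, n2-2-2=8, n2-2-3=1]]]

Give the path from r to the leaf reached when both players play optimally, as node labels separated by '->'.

n1-1 (Dana): max(4, 0) = 4
n1-2 (Dana): max(5, -5, -1) = 5
n1-3 (Dana): max(-4, -3, 3) = 3
n1 (Gita): min(4, 5, 3) = 3
n2-1 (Dana): max(-5, 9, 0, -6) = 9
n2-2 (Dana): max(5, 8, 1) = 8
n2 (Gita): min(9, 8) = 8
r (Dana): max(3, 8) = 8
At r, Dana picks n2 (highest: 8).
At n2, Gita picks n2-2 (lowest: 8).
At n2-2, Dana picks n2-2-2 (highest: 8).
Terminal value 8.

r -> n2 -> n2-2 -> n2-2-2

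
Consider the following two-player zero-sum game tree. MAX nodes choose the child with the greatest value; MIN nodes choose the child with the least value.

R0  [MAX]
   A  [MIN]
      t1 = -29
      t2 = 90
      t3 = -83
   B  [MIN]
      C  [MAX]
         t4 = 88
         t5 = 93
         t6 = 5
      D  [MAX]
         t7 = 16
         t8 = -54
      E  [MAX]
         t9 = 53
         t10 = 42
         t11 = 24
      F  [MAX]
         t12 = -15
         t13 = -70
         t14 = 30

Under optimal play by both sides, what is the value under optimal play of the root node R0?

A (MIN): min(-29, 90, -83) = -83
C (MAX): max(88, 93, 5) = 93
D (MAX): max(16, -54) = 16
E (MAX): max(53, 42, 24) = 53
F (MAX): max(-15, -70, 30) = 30
B (MIN): min(93, 16, 53, 30) = 16
R0 (MAX): max(-83, 16) = 16

16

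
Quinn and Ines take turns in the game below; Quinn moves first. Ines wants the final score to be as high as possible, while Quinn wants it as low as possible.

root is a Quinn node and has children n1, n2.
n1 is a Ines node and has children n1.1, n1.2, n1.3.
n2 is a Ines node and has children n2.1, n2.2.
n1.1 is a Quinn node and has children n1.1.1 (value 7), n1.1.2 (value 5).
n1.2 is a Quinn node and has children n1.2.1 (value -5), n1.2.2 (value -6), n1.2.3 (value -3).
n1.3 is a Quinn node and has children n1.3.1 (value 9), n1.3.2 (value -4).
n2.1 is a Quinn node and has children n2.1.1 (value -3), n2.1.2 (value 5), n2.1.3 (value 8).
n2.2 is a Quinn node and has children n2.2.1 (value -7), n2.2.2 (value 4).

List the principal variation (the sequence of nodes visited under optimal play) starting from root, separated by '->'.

n1.1 (Quinn): min(7, 5) = 5
n1.2 (Quinn): min(-5, -6, -3) = -6
n1.3 (Quinn): min(9, -4) = -4
n1 (Ines): max(5, -6, -4) = 5
n2.1 (Quinn): min(-3, 5, 8) = -3
n2.2 (Quinn): min(-7, 4) = -7
n2 (Ines): max(-3, -7) = -3
root (Quinn): min(5, -3) = -3
At root, Quinn picks n2 (lowest: -3).
At n2, Ines picks n2.1 (highest: -3).
At n2.1, Quinn picks n2.1.1 (lowest: -3).
Terminal value -3.

root -> n2 -> n2.1 -> n2.1.1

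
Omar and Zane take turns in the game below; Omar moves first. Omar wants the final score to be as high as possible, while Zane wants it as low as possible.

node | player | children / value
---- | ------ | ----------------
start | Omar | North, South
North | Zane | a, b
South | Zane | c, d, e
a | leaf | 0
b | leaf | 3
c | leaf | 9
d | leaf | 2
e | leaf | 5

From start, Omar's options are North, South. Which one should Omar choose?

North (Zane): min(0, 3) = 0
South (Zane): min(9, 2, 5) = 2
start (Omar): max(0, 2) = 2
Omar at start wants the highest of {North=0, South=2}, so chooses South.

South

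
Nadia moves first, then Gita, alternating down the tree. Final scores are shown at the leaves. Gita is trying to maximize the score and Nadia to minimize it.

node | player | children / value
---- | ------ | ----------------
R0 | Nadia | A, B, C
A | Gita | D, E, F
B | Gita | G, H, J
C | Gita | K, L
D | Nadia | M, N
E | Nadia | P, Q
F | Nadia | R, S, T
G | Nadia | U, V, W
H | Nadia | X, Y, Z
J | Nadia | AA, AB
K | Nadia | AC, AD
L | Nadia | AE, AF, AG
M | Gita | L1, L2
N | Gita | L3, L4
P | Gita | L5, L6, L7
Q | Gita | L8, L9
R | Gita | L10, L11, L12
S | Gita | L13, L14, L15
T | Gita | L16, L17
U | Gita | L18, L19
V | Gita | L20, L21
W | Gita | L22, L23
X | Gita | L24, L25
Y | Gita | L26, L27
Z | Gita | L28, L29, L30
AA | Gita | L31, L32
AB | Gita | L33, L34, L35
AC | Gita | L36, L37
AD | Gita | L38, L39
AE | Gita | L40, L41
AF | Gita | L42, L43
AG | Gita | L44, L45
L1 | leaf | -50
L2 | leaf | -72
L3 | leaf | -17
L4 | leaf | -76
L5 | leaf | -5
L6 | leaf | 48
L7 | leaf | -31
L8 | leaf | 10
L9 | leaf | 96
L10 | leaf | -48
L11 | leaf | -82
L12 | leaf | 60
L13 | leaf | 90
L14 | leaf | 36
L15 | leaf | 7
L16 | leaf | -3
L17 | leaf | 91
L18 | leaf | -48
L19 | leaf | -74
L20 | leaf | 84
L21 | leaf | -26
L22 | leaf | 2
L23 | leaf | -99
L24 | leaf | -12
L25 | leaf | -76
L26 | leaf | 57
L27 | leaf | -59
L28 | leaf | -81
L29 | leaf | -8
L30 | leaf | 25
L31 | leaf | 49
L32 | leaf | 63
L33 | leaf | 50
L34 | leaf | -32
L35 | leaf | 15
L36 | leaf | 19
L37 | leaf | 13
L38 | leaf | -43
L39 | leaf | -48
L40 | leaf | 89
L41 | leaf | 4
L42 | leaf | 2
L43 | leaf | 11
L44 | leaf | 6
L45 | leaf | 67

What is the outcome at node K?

AC (Gita): max(19, 13) = 19
AD (Gita): max(-43, -48) = -43
K (Nadia): min(19, -43) = -43

-43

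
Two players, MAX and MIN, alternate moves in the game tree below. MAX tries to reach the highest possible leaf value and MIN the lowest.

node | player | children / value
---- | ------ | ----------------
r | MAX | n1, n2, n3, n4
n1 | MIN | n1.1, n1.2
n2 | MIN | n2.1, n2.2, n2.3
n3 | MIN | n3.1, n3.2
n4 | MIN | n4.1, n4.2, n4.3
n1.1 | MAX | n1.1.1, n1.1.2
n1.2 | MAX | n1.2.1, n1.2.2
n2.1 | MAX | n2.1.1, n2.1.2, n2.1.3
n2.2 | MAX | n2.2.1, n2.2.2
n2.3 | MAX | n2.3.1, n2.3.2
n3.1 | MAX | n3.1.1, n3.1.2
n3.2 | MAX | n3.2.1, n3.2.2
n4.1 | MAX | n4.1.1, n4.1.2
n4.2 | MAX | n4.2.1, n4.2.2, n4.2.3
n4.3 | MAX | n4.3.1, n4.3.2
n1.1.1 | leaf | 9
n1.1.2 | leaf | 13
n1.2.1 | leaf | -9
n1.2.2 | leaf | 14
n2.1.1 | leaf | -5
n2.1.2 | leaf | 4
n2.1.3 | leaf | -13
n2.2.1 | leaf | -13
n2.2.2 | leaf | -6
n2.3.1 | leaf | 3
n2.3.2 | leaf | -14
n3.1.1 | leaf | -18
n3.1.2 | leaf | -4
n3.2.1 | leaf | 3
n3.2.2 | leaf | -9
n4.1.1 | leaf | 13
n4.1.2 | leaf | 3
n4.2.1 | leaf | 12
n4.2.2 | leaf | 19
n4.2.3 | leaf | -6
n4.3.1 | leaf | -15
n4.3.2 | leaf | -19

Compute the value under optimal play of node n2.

n2.1 (MAX): max(-5, 4, -13) = 4
n2.2 (MAX): max(-13, -6) = -6
n2.3 (MAX): max(3, -14) = 3
n2 (MIN): min(4, -6, 3) = -6

-6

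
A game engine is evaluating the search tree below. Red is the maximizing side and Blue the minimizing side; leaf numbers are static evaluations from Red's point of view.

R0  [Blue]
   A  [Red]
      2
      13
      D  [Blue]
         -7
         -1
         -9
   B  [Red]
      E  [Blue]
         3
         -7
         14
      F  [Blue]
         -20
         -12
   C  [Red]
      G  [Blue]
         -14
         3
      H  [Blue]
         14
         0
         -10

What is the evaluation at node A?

D (Blue): min(-7, -1, -9) = -9
A (Red): max(2, 13, -9) = 13

13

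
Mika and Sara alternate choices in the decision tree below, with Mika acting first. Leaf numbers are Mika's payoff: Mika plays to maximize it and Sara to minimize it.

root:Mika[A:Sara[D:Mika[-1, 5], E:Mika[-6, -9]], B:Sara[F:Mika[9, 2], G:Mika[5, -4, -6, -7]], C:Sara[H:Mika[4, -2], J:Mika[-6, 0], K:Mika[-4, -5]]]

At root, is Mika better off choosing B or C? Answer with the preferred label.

F (Mika): max(9, 2) = 9
G (Mika): max(5, -4, -6, -7) = 5
B (Sara): min(9, 5) = 5
H (Mika): max(4, -2) = 4
J (Mika): max(-6, 0) = 0
K (Mika): max(-4, -5) = -4
C (Sara): min(4, 0, -4) = -4
Mika prefers the higher value; B=5, C=-4. B is better since 5 > -4.

B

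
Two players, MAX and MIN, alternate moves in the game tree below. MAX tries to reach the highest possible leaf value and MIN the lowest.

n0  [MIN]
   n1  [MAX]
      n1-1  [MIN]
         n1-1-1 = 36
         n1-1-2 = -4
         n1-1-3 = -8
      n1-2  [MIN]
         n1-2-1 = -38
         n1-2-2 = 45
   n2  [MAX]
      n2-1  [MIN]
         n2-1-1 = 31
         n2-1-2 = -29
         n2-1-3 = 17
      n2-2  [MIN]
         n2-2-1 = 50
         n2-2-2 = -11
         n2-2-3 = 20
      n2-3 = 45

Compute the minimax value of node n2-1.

n2-1 (MIN): min(31, -29, 17) = -29

-29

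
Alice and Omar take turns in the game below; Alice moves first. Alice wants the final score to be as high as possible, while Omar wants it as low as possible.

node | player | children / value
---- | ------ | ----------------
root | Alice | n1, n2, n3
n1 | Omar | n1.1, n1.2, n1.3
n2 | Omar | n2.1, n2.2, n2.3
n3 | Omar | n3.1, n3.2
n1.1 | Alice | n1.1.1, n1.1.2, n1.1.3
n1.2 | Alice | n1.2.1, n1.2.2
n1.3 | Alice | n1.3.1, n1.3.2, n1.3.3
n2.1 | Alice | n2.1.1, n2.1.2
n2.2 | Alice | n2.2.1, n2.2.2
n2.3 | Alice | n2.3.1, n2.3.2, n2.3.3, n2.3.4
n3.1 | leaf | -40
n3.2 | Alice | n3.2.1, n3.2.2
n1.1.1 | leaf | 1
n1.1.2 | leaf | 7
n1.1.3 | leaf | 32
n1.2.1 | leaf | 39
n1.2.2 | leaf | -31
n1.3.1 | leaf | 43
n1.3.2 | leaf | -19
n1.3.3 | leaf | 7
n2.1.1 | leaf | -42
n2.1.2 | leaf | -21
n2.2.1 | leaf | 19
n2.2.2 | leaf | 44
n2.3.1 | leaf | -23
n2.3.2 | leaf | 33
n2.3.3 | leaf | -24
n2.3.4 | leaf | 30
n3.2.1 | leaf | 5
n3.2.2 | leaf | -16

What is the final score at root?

n1.1 (Alice): max(1, 7, 32) = 32
n1.2 (Alice): max(39, -31) = 39
n1.3 (Alice): max(43, -19, 7) = 43
n1 (Omar): min(32, 39, 43) = 32
n2.1 (Alice): max(-42, -21) = -21
n2.2 (Alice): max(19, 44) = 44
n2.3 (Alice): max(-23, 33, -24, 30) = 33
n2 (Omar): min(-21, 44, 33) = -21
n3.2 (Alice): max(5, -16) = 5
n3 (Omar): min(-40, 5) = -40
root (Alice): max(32, -21, -40) = 32

32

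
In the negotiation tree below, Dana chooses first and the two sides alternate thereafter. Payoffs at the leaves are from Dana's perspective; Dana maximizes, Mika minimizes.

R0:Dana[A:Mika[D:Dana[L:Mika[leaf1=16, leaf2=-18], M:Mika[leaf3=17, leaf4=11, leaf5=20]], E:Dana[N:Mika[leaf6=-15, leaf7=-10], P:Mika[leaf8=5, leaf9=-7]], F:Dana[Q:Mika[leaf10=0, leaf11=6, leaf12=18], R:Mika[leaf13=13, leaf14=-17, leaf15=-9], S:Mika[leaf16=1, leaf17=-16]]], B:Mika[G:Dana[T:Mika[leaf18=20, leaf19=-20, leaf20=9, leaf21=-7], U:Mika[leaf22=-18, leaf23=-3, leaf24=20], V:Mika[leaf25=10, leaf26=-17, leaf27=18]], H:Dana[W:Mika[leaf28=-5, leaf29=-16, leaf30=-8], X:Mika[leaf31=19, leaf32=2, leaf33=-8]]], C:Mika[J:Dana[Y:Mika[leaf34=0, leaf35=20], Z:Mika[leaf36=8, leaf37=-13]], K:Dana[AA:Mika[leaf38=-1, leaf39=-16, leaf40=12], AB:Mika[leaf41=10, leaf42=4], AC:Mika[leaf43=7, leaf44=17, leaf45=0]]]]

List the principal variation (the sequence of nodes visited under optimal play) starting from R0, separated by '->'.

R0 -> C -> J -> Y -> leaf34

L (Mika): min(16, -18) = -18
M (Mika): min(17, 11, 20) = 11
D (Dana): max(-18, 11) = 11
N (Mika): min(-15, -10) = -15
P (Mika): min(5, -7) = -7
E (Dana): max(-15, -7) = -7
Q (Mika): min(0, 6, 18) = 0
R (Mika): min(13, -17, -9) = -17
S (Mika): min(1, -16) = -16
F (Dana): max(0, -17, -16) = 0
A (Mika): min(11, -7, 0) = -7
T (Mika): min(20, -20, 9, -7) = -20
U (Mika): min(-18, -3, 20) = -18
V (Mika): min(10, -17, 18) = -17
G (Dana): max(-20, -18, -17) = -17
W (Mika): min(-5, -16, -8) = -16
X (Mika): min(19, 2, -8) = -8
H (Dana): max(-16, -8) = -8
B (Mika): min(-17, -8) = -17
Y (Mika): min(0, 20) = 0
Z (Mika): min(8, -13) = -13
J (Dana): max(0, -13) = 0
AA (Mika): min(-1, -16, 12) = -16
AB (Mika): min(10, 4) = 4
AC (Mika): min(7, 17, 0) = 0
K (Dana): max(-16, 4, 0) = 4
C (Mika): min(0, 4) = 0
R0 (Dana): max(-7, -17, 0) = 0
At R0, Dana picks C (highest: 0).
At C, Mika picks J (lowest: 0).
At J, Dana picks Y (highest: 0).
At Y, Mika picks leaf34 (lowest: 0).
Terminal value 0.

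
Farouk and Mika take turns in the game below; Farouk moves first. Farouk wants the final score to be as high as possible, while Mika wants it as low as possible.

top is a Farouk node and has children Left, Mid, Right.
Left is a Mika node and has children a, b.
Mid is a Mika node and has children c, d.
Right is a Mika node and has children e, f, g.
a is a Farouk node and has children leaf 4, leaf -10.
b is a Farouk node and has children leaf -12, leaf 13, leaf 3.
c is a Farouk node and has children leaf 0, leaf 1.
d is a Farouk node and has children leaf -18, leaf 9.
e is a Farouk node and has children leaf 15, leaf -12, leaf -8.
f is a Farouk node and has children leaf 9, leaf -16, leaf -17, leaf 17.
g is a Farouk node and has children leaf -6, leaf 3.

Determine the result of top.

4

a (Farouk): max(4, -10) = 4
b (Farouk): max(-12, 13, 3) = 13
Left (Mika): min(4, 13) = 4
c (Farouk): max(0, 1) = 1
d (Farouk): max(-18, 9) = 9
Mid (Mika): min(1, 9) = 1
e (Farouk): max(15, -12, -8) = 15
f (Farouk): max(9, -16, -17, 17) = 17
g (Farouk): max(-6, 3) = 3
Right (Mika): min(15, 17, 3) = 3
top (Farouk): max(4, 1, 3) = 4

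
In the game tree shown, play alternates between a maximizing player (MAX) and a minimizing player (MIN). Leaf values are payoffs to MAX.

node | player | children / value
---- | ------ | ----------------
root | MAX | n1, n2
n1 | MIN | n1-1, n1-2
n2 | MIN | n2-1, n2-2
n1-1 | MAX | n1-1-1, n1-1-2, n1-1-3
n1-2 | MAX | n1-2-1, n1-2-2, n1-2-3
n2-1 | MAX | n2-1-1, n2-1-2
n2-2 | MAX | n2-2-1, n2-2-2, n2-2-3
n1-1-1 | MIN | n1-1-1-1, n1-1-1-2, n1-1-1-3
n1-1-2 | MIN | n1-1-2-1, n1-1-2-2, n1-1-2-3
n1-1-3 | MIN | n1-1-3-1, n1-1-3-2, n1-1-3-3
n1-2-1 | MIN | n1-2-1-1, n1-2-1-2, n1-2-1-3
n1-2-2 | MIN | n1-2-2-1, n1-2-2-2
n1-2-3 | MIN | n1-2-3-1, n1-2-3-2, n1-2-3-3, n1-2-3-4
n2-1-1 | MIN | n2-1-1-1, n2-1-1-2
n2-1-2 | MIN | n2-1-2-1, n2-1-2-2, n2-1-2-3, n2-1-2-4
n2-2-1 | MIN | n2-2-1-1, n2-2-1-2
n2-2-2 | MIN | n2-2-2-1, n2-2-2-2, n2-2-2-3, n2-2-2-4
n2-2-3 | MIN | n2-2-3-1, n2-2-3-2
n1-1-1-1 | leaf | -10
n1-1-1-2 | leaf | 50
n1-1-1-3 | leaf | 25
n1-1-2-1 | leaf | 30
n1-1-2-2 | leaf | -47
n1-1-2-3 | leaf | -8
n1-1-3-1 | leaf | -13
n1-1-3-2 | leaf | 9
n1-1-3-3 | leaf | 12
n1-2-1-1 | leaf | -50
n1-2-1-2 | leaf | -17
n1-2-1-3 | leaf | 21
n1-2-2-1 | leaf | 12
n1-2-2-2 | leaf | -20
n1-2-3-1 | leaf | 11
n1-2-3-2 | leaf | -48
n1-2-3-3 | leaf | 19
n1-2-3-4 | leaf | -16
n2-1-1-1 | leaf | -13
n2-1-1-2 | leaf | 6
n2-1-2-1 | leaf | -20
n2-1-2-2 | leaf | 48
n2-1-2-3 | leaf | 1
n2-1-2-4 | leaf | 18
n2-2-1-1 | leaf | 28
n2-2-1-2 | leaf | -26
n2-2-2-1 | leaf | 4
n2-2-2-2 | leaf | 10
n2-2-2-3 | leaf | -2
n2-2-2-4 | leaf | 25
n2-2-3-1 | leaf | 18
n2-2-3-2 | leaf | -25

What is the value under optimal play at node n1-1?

-10

n1-1-1 (MIN): min(-10, 50, 25) = -10
n1-1-2 (MIN): min(30, -47, -8) = -47
n1-1-3 (MIN): min(-13, 9, 12) = -13
n1-1 (MAX): max(-10, -47, -13) = -10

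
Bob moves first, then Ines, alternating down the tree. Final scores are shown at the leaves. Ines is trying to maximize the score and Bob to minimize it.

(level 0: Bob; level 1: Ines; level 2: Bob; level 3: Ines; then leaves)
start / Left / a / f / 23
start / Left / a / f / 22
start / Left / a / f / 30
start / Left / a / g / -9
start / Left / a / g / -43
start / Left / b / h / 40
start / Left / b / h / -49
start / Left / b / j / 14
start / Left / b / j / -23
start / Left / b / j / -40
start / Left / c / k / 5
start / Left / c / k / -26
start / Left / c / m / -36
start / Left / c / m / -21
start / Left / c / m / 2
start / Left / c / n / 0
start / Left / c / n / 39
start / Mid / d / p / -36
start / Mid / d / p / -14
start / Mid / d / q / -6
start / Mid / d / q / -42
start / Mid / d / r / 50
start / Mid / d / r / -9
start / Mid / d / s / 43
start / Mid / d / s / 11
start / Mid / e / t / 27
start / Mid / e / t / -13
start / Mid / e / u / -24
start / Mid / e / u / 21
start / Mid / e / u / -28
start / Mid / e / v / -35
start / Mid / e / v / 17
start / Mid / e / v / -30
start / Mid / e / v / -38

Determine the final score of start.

f (Ines): max(23, 22, 30) = 30
g (Ines): max(-9, -43) = -9
a (Bob): min(30, -9) = -9
h (Ines): max(40, -49) = 40
j (Ines): max(14, -23, -40) = 14
b (Bob): min(40, 14) = 14
k (Ines): max(5, -26) = 5
m (Ines): max(-36, -21, 2) = 2
n (Ines): max(0, 39) = 39
c (Bob): min(5, 2, 39) = 2
Left (Ines): max(-9, 14, 2) = 14
p (Ines): max(-36, -14) = -14
q (Ines): max(-6, -42) = -6
r (Ines): max(50, -9) = 50
s (Ines): max(43, 11) = 43
d (Bob): min(-14, -6, 50, 43) = -14
t (Ines): max(27, -13) = 27
u (Ines): max(-24, 21, -28) = 21
v (Ines): max(-35, 17, -30, -38) = 17
e (Bob): min(27, 21, 17) = 17
Mid (Ines): max(-14, 17) = 17
start (Bob): min(14, 17) = 14

14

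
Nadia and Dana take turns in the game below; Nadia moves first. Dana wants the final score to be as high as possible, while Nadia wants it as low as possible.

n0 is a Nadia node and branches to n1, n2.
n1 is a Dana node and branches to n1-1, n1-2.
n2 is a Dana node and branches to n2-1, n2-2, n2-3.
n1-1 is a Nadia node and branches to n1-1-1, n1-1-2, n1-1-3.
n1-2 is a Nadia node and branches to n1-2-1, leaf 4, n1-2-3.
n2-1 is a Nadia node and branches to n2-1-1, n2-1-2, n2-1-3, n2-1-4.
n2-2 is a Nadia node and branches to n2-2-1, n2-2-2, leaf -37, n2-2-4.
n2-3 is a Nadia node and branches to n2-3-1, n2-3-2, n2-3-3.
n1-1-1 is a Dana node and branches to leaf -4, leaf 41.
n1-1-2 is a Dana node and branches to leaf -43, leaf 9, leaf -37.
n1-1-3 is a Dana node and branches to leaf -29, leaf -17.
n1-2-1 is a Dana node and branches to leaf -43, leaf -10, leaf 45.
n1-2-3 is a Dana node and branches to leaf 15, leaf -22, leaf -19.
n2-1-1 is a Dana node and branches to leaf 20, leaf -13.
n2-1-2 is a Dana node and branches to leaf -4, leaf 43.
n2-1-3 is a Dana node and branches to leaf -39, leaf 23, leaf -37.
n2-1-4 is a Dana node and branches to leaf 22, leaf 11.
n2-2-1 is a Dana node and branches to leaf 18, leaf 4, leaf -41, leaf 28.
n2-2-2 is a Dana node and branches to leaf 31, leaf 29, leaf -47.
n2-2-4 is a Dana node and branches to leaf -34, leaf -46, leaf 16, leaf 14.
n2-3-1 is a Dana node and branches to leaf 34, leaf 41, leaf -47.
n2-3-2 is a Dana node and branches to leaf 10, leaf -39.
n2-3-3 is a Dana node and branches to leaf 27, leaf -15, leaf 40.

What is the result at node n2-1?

20

n2-1-1 (Dana): max(20, -13) = 20
n2-1-2 (Dana): max(-4, 43) = 43
n2-1-3 (Dana): max(-39, 23, -37) = 23
n2-1-4 (Dana): max(22, 11) = 22
n2-1 (Nadia): min(20, 43, 23, 22) = 20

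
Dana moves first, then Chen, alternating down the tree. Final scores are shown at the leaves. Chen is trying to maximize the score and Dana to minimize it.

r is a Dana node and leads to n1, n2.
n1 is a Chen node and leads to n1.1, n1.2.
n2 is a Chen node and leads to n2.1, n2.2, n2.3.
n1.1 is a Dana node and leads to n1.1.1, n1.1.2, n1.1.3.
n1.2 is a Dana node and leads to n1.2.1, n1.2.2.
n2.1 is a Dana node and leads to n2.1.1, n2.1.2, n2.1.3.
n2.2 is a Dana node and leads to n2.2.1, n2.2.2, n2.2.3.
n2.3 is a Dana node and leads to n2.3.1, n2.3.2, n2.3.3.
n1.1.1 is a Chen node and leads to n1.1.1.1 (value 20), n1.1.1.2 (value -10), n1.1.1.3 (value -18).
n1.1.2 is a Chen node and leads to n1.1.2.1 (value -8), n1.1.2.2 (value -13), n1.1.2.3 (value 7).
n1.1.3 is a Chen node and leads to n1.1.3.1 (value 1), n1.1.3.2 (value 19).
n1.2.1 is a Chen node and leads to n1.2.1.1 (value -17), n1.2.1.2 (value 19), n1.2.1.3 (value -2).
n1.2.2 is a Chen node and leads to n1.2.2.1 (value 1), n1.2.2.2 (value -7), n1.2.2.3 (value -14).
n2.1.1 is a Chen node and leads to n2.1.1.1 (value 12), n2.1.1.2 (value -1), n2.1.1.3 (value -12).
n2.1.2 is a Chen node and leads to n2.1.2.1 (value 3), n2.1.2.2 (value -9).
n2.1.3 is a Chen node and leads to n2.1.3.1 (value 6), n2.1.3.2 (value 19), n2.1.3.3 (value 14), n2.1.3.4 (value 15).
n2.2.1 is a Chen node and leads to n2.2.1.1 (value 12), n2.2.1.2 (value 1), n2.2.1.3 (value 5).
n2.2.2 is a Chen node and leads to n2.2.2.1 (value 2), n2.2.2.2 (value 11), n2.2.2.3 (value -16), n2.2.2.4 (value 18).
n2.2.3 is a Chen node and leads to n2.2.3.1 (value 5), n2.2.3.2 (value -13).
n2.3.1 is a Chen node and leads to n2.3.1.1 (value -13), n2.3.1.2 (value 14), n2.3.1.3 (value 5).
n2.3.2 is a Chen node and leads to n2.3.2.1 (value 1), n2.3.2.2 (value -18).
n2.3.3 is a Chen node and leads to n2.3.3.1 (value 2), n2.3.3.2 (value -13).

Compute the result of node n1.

n1.1.1 (Chen): max(20, -10, -18) = 20
n1.1.2 (Chen): max(-8, -13, 7) = 7
n1.1.3 (Chen): max(1, 19) = 19
n1.1 (Dana): min(20, 7, 19) = 7
n1.2.1 (Chen): max(-17, 19, -2) = 19
n1.2.2 (Chen): max(1, -7, -14) = 1
n1.2 (Dana): min(19, 1) = 1
n1 (Chen): max(7, 1) = 7

7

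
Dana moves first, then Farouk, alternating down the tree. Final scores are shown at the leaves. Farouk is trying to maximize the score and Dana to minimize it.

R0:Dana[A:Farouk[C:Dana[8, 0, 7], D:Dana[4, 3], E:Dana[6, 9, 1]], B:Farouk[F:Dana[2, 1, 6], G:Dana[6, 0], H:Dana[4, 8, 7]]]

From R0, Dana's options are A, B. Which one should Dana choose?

A

C (Dana): min(8, 0, 7) = 0
D (Dana): min(4, 3) = 3
E (Dana): min(6, 9, 1) = 1
A (Farouk): max(0, 3, 1) = 3
F (Dana): min(2, 1, 6) = 1
G (Dana): min(6, 0) = 0
H (Dana): min(4, 8, 7) = 4
B (Farouk): max(1, 0, 4) = 4
R0 (Dana): min(3, 4) = 3
Dana at R0 wants the lowest of {A=3, B=4}, so chooses A.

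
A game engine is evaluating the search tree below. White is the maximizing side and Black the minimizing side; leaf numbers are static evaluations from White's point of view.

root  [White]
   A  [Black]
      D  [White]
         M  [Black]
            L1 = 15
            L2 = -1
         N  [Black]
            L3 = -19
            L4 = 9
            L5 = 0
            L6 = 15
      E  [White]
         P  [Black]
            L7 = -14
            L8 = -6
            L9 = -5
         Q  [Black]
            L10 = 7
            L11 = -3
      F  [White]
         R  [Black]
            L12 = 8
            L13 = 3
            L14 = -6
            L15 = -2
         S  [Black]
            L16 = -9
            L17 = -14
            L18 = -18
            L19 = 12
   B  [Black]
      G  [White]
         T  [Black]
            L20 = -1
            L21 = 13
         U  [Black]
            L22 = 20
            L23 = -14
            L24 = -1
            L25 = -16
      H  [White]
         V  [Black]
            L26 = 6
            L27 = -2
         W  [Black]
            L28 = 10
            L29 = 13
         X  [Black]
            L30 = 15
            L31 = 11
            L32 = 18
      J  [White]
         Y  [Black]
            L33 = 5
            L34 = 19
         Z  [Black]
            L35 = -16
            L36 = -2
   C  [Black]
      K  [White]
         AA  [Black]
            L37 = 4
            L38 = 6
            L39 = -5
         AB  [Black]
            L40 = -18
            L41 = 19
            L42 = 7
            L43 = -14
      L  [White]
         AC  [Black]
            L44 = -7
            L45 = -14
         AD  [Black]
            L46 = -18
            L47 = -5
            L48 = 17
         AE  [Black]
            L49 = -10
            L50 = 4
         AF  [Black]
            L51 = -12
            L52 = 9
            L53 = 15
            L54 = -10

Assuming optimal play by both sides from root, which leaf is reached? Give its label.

M (Black): min(15, -1) = -1
N (Black): min(-19, 9, 0, 15) = -19
D (White): max(-1, -19) = -1
P (Black): min(-14, -6, -5) = -14
Q (Black): min(7, -3) = -3
E (White): max(-14, -3) = -3
R (Black): min(8, 3, -6, -2) = -6
S (Black): min(-9, -14, -18, 12) = -18
F (White): max(-6, -18) = -6
A (Black): min(-1, -3, -6) = -6
T (Black): min(-1, 13) = -1
U (Black): min(20, -14, -1, -16) = -16
G (White): max(-1, -16) = -1
V (Black): min(6, -2) = -2
W (Black): min(10, 13) = 10
X (Black): min(15, 11, 18) = 11
H (White): max(-2, 10, 11) = 11
Y (Black): min(5, 19) = 5
Z (Black): min(-16, -2) = -16
J (White): max(5, -16) = 5
B (Black): min(-1, 11, 5) = -1
AA (Black): min(4, 6, -5) = -5
AB (Black): min(-18, 19, 7, -14) = -18
K (White): max(-5, -18) = -5
AC (Black): min(-7, -14) = -14
AD (Black): min(-18, -5, 17) = -18
AE (Black): min(-10, 4) = -10
AF (Black): min(-12, 9, 15, -10) = -12
L (White): max(-14, -18, -10, -12) = -10
C (Black): min(-5, -10) = -10
root (White): max(-6, -1, -10) = -1
At root, White picks B (highest: -1).
At B, Black picks G (lowest: -1).
At G, White picks T (highest: -1).
At T, Black picks L20 (lowest: -1).
Terminal value -1.

L20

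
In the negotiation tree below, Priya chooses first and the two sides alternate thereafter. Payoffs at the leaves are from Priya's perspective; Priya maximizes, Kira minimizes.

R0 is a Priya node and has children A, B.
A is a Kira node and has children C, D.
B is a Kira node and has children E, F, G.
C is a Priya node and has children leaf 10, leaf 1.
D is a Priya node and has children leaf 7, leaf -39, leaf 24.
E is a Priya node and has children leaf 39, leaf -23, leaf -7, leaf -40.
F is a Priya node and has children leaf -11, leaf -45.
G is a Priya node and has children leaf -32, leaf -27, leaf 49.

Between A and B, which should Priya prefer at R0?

C (Priya): max(10, 1) = 10
D (Priya): max(7, -39, 24) = 24
A (Kira): min(10, 24) = 10
E (Priya): max(39, -23, -7, -40) = 39
F (Priya): max(-11, -45) = -11
G (Priya): max(-32, -27, 49) = 49
B (Kira): min(39, -11, 49) = -11
Priya prefers the higher value; A=10, B=-11. A is better since 10 > -11.

A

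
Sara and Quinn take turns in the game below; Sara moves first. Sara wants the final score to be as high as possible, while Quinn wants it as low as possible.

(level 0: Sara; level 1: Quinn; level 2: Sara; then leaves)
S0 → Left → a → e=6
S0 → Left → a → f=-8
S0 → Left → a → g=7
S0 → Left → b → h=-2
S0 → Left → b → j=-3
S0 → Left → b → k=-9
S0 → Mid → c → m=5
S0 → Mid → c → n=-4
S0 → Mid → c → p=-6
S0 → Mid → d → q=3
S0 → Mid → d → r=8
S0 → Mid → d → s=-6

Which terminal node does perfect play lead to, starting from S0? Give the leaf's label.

m

a (Sara): max(6, -8, 7) = 7
b (Sara): max(-2, -3, -9) = -2
Left (Quinn): min(7, -2) = -2
c (Sara): max(5, -4, -6) = 5
d (Sara): max(3, 8, -6) = 8
Mid (Quinn): min(5, 8) = 5
S0 (Sara): max(-2, 5) = 5
At S0, Sara picks Mid (highest: 5).
At Mid, Quinn picks c (lowest: 5).
At c, Sara picks m (highest: 5).
Terminal value 5.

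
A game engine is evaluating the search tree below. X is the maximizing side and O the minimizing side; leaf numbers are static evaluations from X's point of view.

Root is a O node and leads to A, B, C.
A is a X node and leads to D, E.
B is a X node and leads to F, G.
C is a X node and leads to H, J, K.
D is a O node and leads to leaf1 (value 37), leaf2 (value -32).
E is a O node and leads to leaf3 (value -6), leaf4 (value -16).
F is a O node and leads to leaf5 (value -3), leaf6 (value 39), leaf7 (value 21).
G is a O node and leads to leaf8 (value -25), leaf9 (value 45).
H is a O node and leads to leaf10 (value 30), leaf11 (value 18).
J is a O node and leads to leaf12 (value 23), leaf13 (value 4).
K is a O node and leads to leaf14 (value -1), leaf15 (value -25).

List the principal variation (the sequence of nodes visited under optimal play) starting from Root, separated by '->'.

D (O): min(37, -32) = -32
E (O): min(-6, -16) = -16
A (X): max(-32, -16) = -16
F (O): min(-3, 39, 21) = -3
G (O): min(-25, 45) = -25
B (X): max(-3, -25) = -3
H (O): min(30, 18) = 18
J (O): min(23, 4) = 4
K (O): min(-1, -25) = -25
C (X): max(18, 4, -25) = 18
Root (O): min(-16, -3, 18) = -16
At Root, O picks A (lowest: -16).
At A, X picks E (highest: -16).
At E, O picks leaf4 (lowest: -16).
Terminal value -16.

Root -> A -> E -> leaf4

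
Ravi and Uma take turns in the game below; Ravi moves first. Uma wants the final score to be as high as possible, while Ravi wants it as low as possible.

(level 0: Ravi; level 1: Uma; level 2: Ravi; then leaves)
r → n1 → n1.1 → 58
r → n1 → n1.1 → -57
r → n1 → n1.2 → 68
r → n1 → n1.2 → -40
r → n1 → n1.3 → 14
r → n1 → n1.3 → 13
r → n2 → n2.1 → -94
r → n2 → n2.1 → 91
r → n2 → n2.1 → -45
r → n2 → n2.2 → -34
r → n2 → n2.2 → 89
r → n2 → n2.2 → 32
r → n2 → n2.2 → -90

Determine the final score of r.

n1.1 (Ravi): min(58, -57) = -57
n1.2 (Ravi): min(68, -40) = -40
n1.3 (Ravi): min(14, 13) = 13
n1 (Uma): max(-57, -40, 13) = 13
n2.1 (Ravi): min(-94, 91, -45) = -94
n2.2 (Ravi): min(-34, 89, 32, -90) = -90
n2 (Uma): max(-94, -90) = -90
r (Ravi): min(13, -90) = -90

-90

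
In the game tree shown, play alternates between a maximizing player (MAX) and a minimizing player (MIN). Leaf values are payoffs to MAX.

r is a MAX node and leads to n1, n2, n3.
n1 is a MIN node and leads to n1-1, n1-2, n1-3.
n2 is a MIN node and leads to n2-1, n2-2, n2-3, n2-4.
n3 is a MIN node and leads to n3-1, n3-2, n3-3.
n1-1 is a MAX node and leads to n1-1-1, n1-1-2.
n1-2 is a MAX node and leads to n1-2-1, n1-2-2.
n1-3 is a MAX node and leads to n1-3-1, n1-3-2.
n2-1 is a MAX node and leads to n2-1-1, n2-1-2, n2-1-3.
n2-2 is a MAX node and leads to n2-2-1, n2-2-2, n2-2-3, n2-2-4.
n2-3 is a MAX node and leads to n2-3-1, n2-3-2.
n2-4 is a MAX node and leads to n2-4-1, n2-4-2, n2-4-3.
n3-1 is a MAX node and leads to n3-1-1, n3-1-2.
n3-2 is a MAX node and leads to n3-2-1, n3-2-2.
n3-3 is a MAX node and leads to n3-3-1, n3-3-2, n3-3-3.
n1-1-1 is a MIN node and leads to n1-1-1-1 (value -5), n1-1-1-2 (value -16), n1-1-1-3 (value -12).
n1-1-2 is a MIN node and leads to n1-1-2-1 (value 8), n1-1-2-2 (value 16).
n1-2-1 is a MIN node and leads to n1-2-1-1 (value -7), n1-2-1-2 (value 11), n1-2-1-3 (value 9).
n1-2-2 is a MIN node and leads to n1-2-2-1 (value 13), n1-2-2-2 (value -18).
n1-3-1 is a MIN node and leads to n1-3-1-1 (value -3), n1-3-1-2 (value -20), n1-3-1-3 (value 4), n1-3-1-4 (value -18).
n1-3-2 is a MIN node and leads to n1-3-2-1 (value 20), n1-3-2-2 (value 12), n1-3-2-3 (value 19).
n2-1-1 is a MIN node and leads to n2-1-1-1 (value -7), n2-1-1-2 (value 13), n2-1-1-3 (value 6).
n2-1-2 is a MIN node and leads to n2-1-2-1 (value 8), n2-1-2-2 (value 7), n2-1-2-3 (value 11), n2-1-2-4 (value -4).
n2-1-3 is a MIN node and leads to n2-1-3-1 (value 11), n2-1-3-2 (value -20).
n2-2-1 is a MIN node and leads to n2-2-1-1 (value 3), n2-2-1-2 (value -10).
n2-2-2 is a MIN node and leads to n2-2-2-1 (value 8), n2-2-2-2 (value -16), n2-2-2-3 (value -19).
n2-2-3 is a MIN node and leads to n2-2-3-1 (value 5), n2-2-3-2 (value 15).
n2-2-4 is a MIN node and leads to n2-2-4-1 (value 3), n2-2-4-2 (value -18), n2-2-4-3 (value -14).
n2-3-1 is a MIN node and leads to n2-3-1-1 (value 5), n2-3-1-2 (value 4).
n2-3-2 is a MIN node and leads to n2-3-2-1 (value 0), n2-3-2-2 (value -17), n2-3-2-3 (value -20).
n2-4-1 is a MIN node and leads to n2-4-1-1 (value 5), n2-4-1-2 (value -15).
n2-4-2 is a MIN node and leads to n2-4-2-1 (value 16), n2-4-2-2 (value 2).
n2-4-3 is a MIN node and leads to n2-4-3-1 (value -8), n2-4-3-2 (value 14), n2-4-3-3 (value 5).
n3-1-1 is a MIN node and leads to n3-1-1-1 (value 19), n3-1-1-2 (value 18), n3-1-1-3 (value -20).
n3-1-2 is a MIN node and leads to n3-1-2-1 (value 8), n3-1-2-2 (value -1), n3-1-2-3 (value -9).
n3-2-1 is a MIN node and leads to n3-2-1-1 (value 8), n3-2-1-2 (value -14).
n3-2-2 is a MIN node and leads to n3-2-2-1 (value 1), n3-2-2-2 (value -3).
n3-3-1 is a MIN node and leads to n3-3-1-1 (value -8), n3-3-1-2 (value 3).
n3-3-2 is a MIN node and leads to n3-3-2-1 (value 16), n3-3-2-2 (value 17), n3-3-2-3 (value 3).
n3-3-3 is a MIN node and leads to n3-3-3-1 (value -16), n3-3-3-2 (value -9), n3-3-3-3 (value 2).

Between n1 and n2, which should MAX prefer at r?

n1-1-1 (MIN): min(-5, -16, -12) = -16
n1-1-2 (MIN): min(8, 16) = 8
n1-1 (MAX): max(-16, 8) = 8
n1-2-1 (MIN): min(-7, 11, 9) = -7
n1-2-2 (MIN): min(13, -18) = -18
n1-2 (MAX): max(-7, -18) = -7
n1-3-1 (MIN): min(-3, -20, 4, -18) = -20
n1-3-2 (MIN): min(20, 12, 19) = 12
n1-3 (MAX): max(-20, 12) = 12
n1 (MIN): min(8, -7, 12) = -7
n2-1-1 (MIN): min(-7, 13, 6) = -7
n2-1-2 (MIN): min(8, 7, 11, -4) = -4
n2-1-3 (MIN): min(11, -20) = -20
n2-1 (MAX): max(-7, -4, -20) = -4
n2-2-1 (MIN): min(3, -10) = -10
n2-2-2 (MIN): min(8, -16, -19) = -19
n2-2-3 (MIN): min(5, 15) = 5
n2-2-4 (MIN): min(3, -18, -14) = -18
n2-2 (MAX): max(-10, -19, 5, -18) = 5
n2-3-1 (MIN): min(5, 4) = 4
n2-3-2 (MIN): min(0, -17, -20) = -20
n2-3 (MAX): max(4, -20) = 4
n2-4-1 (MIN): min(5, -15) = -15
n2-4-2 (MIN): min(16, 2) = 2
n2-4-3 (MIN): min(-8, 14, 5) = -8
n2-4 (MAX): max(-15, 2, -8) = 2
n2 (MIN): min(-4, 5, 4, 2) = -4
MAX prefers the higher value; n1=-7, n2=-4. n2 is better since -4 > -7.

n2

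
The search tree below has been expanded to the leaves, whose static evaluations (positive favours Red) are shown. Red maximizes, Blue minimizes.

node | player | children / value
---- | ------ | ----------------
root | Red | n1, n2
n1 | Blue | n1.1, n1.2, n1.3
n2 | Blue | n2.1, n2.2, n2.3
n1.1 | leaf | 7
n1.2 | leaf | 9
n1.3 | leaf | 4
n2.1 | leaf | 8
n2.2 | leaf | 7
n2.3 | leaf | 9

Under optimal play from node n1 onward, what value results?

n1 (Blue): min(7, 9, 4) = 4

4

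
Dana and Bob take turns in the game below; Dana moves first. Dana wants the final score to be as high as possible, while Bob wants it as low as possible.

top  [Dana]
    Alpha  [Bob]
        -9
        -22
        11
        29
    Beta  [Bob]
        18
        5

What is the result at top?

5

Alpha (Bob): min(-9, -22, 11, 29) = -22
Beta (Bob): min(18, 5) = 5
top (Dana): max(-22, 5) = 5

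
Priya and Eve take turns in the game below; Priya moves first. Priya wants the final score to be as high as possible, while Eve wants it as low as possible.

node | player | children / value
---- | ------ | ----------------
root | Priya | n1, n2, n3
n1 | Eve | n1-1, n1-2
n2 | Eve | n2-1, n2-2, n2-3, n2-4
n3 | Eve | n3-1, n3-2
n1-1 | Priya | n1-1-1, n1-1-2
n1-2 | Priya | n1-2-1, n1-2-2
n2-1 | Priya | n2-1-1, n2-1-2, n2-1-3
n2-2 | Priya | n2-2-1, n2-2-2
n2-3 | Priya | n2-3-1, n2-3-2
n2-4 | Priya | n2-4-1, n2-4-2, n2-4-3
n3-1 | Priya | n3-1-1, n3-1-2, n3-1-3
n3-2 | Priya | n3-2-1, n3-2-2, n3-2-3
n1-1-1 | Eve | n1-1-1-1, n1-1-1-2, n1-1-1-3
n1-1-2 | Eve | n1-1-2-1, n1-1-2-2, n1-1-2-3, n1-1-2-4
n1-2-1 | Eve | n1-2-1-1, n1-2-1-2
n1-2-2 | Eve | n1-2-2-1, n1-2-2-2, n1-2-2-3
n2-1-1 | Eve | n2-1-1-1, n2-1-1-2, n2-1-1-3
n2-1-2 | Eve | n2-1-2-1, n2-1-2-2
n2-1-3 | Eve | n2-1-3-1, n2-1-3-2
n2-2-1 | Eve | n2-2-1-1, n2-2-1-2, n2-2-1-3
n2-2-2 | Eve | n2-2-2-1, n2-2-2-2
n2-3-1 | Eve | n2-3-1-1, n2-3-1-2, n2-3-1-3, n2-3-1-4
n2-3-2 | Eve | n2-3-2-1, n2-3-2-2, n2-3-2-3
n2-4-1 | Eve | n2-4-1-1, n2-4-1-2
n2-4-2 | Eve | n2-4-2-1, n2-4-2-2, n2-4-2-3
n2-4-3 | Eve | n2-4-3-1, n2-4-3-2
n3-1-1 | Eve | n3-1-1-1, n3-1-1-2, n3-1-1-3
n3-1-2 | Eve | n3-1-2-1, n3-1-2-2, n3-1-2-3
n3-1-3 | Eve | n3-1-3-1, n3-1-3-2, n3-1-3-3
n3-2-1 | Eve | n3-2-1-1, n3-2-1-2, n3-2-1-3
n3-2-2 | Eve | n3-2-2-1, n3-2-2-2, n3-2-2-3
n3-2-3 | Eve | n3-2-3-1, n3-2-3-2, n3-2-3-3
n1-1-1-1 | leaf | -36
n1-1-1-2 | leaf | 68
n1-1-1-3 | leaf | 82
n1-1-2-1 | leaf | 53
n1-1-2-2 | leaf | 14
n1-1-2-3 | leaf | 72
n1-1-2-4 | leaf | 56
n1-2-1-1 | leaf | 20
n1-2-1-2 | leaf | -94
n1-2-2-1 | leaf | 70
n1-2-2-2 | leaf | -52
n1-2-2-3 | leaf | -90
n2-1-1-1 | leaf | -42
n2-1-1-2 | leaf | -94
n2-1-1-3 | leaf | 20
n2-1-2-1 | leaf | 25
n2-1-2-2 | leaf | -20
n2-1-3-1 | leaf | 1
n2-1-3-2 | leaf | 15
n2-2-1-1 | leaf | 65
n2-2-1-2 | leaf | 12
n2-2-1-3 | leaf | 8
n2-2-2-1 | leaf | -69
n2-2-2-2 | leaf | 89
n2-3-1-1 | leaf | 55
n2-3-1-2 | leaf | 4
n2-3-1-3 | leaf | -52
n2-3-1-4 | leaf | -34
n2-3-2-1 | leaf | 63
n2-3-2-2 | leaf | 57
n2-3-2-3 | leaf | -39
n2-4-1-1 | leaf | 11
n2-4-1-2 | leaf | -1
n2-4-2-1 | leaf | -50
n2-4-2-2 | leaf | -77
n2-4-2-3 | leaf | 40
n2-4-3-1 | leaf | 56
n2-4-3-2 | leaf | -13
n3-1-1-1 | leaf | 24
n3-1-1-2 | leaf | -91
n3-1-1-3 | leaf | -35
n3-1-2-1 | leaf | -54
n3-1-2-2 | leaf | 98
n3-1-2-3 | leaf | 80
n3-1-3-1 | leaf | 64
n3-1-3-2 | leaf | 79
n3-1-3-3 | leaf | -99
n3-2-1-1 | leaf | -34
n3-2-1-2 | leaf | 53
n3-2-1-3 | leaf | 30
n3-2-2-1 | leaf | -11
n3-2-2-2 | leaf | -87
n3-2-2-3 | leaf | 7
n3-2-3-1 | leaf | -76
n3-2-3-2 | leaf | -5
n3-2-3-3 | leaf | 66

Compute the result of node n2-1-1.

-94

n2-1-1 (Eve): min(-42, -94, 20) = -94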